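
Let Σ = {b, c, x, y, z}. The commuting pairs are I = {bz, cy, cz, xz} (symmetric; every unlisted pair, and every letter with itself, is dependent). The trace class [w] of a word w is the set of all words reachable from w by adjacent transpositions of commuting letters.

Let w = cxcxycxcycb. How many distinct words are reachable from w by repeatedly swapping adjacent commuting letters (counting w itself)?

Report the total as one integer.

0(c) covers ∅
1(x) covers 0:c
2(c) covers 1:x
3(x) covers 2:c
4(y) covers 3:x
5(c) covers 3:x
6(x) covers 4:y, 5:c
7(c) covers 6:x
8(y) covers 6:x
9(c) covers 7:c
10(b) covers 8:y, 9:c
floor of heap: 0:c
completions by unplaced set U, small U first (add the entries for U minus each lowest piece of U):
  |U|=1: {10}:1
  |U|=2: {8,10}:1  {9,10}:1
  |U|=3: {7,9,10}:1  {8,9,10}:2
  |U|=4: {7,8,9,10}:3
  |U|=5: {6,7,8,9,10}:3
  |U|=6: {4,6,7,8,9,10}:3  {5,6,7,8,9,10}:3
  |U|=7: {4,5,6,7,8,9,10}:6
  |U|=8: {3,4,5,6,7,8,9,10}:6
  |U|=9: {2,3,4,5,6,7,8,9,10}:6
  start at 0(c): 6

6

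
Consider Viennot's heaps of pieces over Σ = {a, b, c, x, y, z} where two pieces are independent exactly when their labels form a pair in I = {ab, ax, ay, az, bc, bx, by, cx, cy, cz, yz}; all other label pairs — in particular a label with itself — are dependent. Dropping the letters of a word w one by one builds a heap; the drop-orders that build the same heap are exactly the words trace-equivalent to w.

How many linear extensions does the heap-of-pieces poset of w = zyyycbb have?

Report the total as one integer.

drop 0:z onto floor
drop 1:y onto floor
drop 2:y onto {1:y}
drop 3:y onto {2:y}
drop 4:c onto floor
drop 5:b onto {0:z}
drop 6:b onto {5:b}
ground layer = {0:z, 1:y, 4:c}
drop-orders for the pieces not yet dropped (sum over which currently-grounded one goes next):
  1 to go: {3} 1  {4} 1  {6} 1
  2 to go: {2,3} 1  {3,4} 2  {3,6} 2  {4,6} 2  {5,6} 1
  3 to go: {0,5,6} 1  {1,2,3} 1  {2,3,4} 3  {2,3,6} 3  {3,4,6} 6  {3,5,6} 3  {4,5,6} 3
  4 to go: {0,3,5,6} 4  {0,4,5,6} 4  {1,2,3,4} 4  {1,2,3,6} 4  {2,3,4,6} 12  {2,3,5,6} 6  {3,4,5,6} 12
  5 to go: {0,2,3,5,6} 10  {0,3,4,5,6} 20  {1,2,3,4,6} 20  {1,2,3,5,6} 10  {2,3,4,5,6} 30
  if 0:z drops first: 60 orders
  if 1:y drops first: 60 orders
  if 4:c drops first: 20 orders
heap linearizations: 140

140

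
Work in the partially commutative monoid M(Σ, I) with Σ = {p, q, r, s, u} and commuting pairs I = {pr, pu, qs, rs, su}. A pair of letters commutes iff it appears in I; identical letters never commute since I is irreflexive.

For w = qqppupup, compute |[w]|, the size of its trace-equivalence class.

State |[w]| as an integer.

15

drop 0:q onto floor
drop 1:q onto {0:q}
drop 2:p onto {1:q}
drop 3:p onto {2:p}
drop 4:u onto {1:q}
drop 5:p onto {3:p}
drop 6:u onto {4:u}
drop 7:p onto {5:p}
ground layer = {0:q}
drop-orders for the pieces not yet dropped (sum over which currently-grounded one goes next):
  1 to go: {6} 1  {7} 1
  2 to go: {4,6} 1  {5,7} 1  {6,7} 2
  3 to go: {3,5,7} 1  {4,6,7} 3  {5,6,7} 3
  4 to go: {2,3,5,7} 1  {3,5,6,7} 4  {4,5,6,7} 6
  5 to go: {2,3,5,6,7} 5  {3,4,5,6,7} 10
  6 to go: {2,3,4,5,6,7} 15
  if 0:q drops first: 15 orders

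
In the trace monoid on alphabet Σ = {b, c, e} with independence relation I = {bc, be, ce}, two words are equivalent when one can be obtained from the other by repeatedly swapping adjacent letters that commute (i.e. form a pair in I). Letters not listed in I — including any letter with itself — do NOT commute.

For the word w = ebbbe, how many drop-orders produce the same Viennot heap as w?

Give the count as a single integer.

10

0(e) covers ∅
1(b) covers ∅
2(b) covers 1:b
3(b) covers 2:b
4(e) covers 0:e
floor of heap: 0:e, 1:b
completions by unplaced set U, small U first (add the entries for U minus each lowest piece of U):
  |U|=1: {3}:1  {4}:1
  |U|=2: {0,4}:1  {2,3}:1  {3,4}:2
  |U|=3: {0,3,4}:3  {1,2,3}:1  {2,3,4}:3
  start at 0(e): 4
  start at 1(b): 6
sum over floor = 10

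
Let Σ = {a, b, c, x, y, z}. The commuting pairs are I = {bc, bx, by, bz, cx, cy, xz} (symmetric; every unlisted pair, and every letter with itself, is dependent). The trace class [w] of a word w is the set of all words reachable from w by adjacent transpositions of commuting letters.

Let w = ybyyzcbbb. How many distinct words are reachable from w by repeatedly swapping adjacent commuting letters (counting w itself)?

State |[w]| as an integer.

0(y) covers ∅
1(b) covers ∅
2(y) covers 0:y
3(y) covers 2:y
4(z) covers 3:y
5(c) covers 4:z
6(b) covers 1:b
7(b) covers 6:b
8(b) covers 7:b
floor of heap: 0:y, 1:b
completions by unplaced set U, small U first (add the entries for U minus each lowest piece of U):
  |U|=1: {5}:1  {8}:1
  |U|=2: {4,5}:1  {5,8}:2  {7,8}:1
  |U|=3: {3,4,5}:1  {4,5,8}:3  {5,7,8}:3  {6,7,8}:1
  |U|=4: {1,6,7,8}:1  {2,3,4,5}:1  {3,4,5,8}:4  {4,5,7,8}:6  {5,6,7,8}:4
  |U|=5: {0,2,3,4,5}:1  {1,5,6,7,8}:5  {2,3,4,5,8}:5  {3,4,5,7,8}:10  {4,5,6,7,8}:10
  |U|=6: {0,2,3,4,5,8}:6  {1,4,5,6,7,8}:15  {2,3,4,5,7,8}:15  {3,4,5,6,7,8}:20
  |U|=7: {0,2,3,4,5,7,8}:21  {1,3,4,5,6,7,8}:35  {2,3,4,5,6,7,8}:35
  start at 0(y): 70
  start at 1(b): 56
sum over floor = 126

126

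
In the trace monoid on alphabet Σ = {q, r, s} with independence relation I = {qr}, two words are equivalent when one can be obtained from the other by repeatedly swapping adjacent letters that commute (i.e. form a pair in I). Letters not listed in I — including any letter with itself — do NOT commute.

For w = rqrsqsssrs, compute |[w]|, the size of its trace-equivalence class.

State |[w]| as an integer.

3

#0=r has no predecessor
#1=q has no predecessor
#2=r depends on [0:r]
#3=s depends on [1:q, 2:r]
#4=q depends on [3:s]
#5=s depends on [4:q]
#6=s depends on [5:s]
#7=s depends on [6:s]
#8=r depends on [7:s]
#9=s depends on [8:r]
sources: [0:r, 1:q]
N(rest) = Σ N(rest − s) over sources s of rest; N(one piece) = 1:
  size 1 → [9]=1
  size 2 → [8,9]=1
  size 3 → [7,8,9]=1
  size 4 → [6,7,8,9]=1
  size 5 → [5,6,7,8,9]=1
  size 6 → [4,5,6,7,8,9]=1
  size 7 → [3,4,5,6,7,8,9]=1
  size 8 → [1,3,4,5,6,7,8,9]=1  [2,3,4,5,6,7,8,9]=1
  first=0(r) contributes 2
  first=1(q) contributes 1
|[w]| = 3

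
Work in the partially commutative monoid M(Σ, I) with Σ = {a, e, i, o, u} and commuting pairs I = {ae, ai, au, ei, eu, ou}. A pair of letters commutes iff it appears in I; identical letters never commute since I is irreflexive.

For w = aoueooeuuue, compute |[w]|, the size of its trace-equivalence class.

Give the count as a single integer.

330

#0=a has no predecessor
#1=o depends on [0:a]
#2=u has no predecessor
#3=e depends on [1:o]
#4=o depends on [3:e]
#5=o depends on [4:o]
#6=e depends on [5:o]
#7=u depends on [2:u]
#8=u depends on [7:u]
#9=u depends on [8:u]
#10=e depends on [6:e]
sources: [0:a, 2:u]
N(rest) = Σ N(rest − s) over sources s of rest; N(one piece) = 1:
  size 1 → [9]=1  [10]=1
  size 2 → [6,10]=1  [8,9]=1  [9,10]=2
  size 3 → [5,6,10]=1  [6,9,10]=3  [7,8,9]=1  [8,9,10]=3
  size 4 → [2,7,8,9]=1  [4,5,6,10]=1  [5,6,9,10]=4  [6,8,9,10]=6  [7,8,9,10]=4
  size 5 → [2,7,8,9,10]=5  [3,4,5,6,10]=1  [4,5,6,9,10]=5  [5,6,8,9,10]=10  [6,7,8,9,10]=10
  size 6 → [1,3,4,5,6,10]=1  [2,6,7,8,9,10]=15  [3,4,5,6,9,10]=6  [4,5,6,8,9,10]=15  [5,6,7,8,9,10]=20
  size 7 → [0,1,3,4,5,6,10]=1  [1,3,4,5,6,9,10]=7  [2,5,6,7,8,9,10]=35  [3,4,5,6,8,9,10]=21  [4,5,6,7,8,9,10]=35
  size 8 → [0,1,3,4,5,6,9,10]=8  [1,3,4,5,6,8,9,10]=28  [2,4,5,6,7,8,9,10]=70  [3,4,5,6,7,8,9,10]=56
  size 9 → [0,1,3,4,5,6,8,9,10]=36  [1,3,4,5,6,7,8,9,10]=84  [2,3,4,5,6,7,8,9,10]=126
  first=0(a) contributes 210
  first=2(u) contributes 120
|[w]| = 330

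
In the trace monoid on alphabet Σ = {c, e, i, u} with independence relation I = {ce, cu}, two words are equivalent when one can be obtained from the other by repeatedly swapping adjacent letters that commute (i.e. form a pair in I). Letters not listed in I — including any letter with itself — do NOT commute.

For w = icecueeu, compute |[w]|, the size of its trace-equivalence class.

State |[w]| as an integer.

21

piece 0:i — minimal
piece 1:c rests on {0:i}
piece 2:e rests on {0:i}
piece 3:c rests on {1:c}
piece 4:u rests on {2:e}
piece 5:e rests on {4:u}
piece 6:e rests on {5:e}
piece 7:u rests on {6:e}
minimal pieces: {0:i}
ways to finish when only these pieces remain (= sum over removing one remaining piece with nothing left below it):
  1 left: {3}→1  {7}→1
  2 left: {1,3}→1  {3,7}→2  {6,7}→1
  3 left: {1,3,7}→3  {3,6,7}→3  {5,6,7}→1
  4 left: {1,3,6,7}→6  {3,5,6,7}→4  {4,5,6,7}→1
  5 left: {1,3,5,6,7}→10  {2,4,5,6,7}→1  {3,4,5,6,7}→5
  6 left: {1,3,4,5,6,7}→15  {2,3,4,5,6,7}→6
  placing 0:i first → 21 extensions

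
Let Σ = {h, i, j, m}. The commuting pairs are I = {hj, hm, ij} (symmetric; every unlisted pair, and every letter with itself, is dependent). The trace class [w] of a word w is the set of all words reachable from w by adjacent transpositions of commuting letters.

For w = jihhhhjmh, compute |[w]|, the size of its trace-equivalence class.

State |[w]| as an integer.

83

drop 0:j onto floor
drop 1:i onto floor
drop 2:h onto {1:i}
drop 3:h onto {2:h}
drop 4:h onto {3:h}
drop 5:h onto {4:h}
drop 6:j onto {0:j}
drop 7:m onto {1:i, 6:j}
drop 8:h onto {5:h}
ground layer = {0:j, 1:i}
drop-orders for the pieces not yet dropped (sum over which currently-grounded one goes next):
  1 to go: {7} 1  {8} 1
  2 to go: {5,8} 1  {6,7} 1  {7,8} 2
  3 to go: {0,6,7} 1  {4,5,8} 1  {5,7,8} 3  {6,7,8} 3
  4 to go: {0,6,7,8} 4  {3,4,5,8} 1  {4,5,7,8} 4  {5,6,7,8} 6
  5 to go: {0,5,6,7,8} 10  {2,3,4,5,8} 1  {3,4,5,7,8} 5  {4,5,6,7,8} 10
  6 to go: {0,4,5,6,7,8} 20  {2,3,4,5,7,8} 6  {3,4,5,6,7,8} 15
  7 to go: {0,3,4,5,6,7,8} 35  {1,2,3,4,5,7,8} 6  {2,3,4,5,6,7,8} 21
  if 0:j drops first: 27 orders
  if 1:i drops first: 56 orders
heap linearizations: 83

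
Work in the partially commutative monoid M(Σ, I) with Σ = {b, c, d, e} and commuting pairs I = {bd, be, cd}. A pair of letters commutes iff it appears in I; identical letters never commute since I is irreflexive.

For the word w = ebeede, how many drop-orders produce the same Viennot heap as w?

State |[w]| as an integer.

6

#0=e has no predecessor
#1=b has no predecessor
#2=e depends on [0:e]
#3=e depends on [2:e]
#4=d depends on [3:e]
#5=e depends on [4:d]
sources: [0:e, 1:b]
N(rest) = Σ N(rest − s) over sources s of rest; N(one piece) = 1:
  size 1 → [1]=1  [5]=1
  size 2 → [1,5]=2  [4,5]=1
  size 3 → [1,4,5]=3  [3,4,5]=1
  size 4 → [1,3,4,5]=4  [2,3,4,5]=1
  first=0(e) contributes 5
  first=1(b) contributes 1
|[w]| = 6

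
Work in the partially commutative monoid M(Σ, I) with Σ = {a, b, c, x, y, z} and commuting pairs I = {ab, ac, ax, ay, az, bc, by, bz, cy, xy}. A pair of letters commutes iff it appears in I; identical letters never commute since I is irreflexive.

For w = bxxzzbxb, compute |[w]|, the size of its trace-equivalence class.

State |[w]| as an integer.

0(b) covers ∅
1(x) covers 0:b
2(x) covers 1:x
3(z) covers 2:x
4(z) covers 3:z
5(b) covers 2:x
6(x) covers 4:z, 5:b
7(b) covers 6:x
floor of heap: 0:b
completions by unplaced set U, small U first (add the entries for U minus each lowest piece of U):
  |U|=1: {7}:1
  |U|=2: {6,7}:1
  |U|=3: {4,6,7}:1  {5,6,7}:1
  |U|=4: {3,4,6,7}:1  {4,5,6,7}:2
  |U|=5: {3,4,5,6,7}:3
  |U|=6: {2,3,4,5,6,7}:3
  start at 0(b): 3

3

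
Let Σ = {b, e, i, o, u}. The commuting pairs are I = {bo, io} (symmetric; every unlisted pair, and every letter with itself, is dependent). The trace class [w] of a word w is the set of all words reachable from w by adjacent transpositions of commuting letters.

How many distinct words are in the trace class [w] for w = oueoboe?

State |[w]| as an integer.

3

drop 0:o onto floor
drop 1:u onto {0:o}
drop 2:e onto {1:u}
drop 3:o onto {2:e}
drop 4:b onto {2:e}
drop 5:o onto {3:o}
drop 6:e onto {4:b, 5:o}
ground layer = {0:o}
drop-orders for the pieces not yet dropped (sum over which currently-grounded one goes next):
  1 to go: {6} 1
  2 to go: {4,6} 1  {5,6} 1
  3 to go: {3,5,6} 1  {4,5,6} 2
  4 to go: {3,4,5,6} 3
  5 to go: {2,3,4,5,6} 3
  if 0:o drops first: 3 orders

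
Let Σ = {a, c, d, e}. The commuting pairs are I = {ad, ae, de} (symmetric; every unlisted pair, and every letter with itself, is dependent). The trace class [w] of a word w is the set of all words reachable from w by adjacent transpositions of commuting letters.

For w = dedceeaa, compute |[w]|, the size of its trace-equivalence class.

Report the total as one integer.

piece 0:d — minimal
piece 1:e — minimal
piece 2:d rests on {0:d}
piece 3:c rests on {1:e, 2:d}
piece 4:e rests on {3:c}
piece 5:e rests on {4:e}
piece 6:a rests on {3:c}
piece 7:a rests on {6:a}
minimal pieces: {0:d, 1:e}
ways to finish when only these pieces remain (= sum over removing one remaining piece with nothing left below it):
  1 left: {5}→1  {7}→1
  2 left: {4,5}→1  {5,7}→2  {6,7}→1
  3 left: {4,5,7}→3  {5,6,7}→3
  4 left: {4,5,6,7}→6
  5 left: {3,4,5,6,7}→6
  6 left: {1,3,4,5,6,7}→6  {2,3,4,5,6,7}→6
  placing 0:d first → 12 extensions
  placing 1:e first → 6 extensions
total linear extensions = 18

18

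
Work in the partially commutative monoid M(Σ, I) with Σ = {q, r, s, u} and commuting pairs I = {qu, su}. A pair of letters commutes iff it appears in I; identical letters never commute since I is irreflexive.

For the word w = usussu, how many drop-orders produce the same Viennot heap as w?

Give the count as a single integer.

20

drop 0:u onto floor
drop 1:s onto floor
drop 2:u onto {0:u}
drop 3:s onto {1:s}
drop 4:s onto {3:s}
drop 5:u onto {2:u}
ground layer = {0:u, 1:s}
drop-orders for the pieces not yet dropped (sum over which currently-grounded one goes next):
  1 to go: {4} 1  {5} 1
  2 to go: {2,5} 1  {3,4} 1  {4,5} 2
  3 to go: {0,2,5} 1  {1,3,4} 1  {2,4,5} 3  {3,4,5} 3
  4 to go: {0,2,4,5} 4  {1,3,4,5} 4  {2,3,4,5} 6
  if 0:u drops first: 10 orders
  if 1:s drops first: 10 orders
heap linearizations: 20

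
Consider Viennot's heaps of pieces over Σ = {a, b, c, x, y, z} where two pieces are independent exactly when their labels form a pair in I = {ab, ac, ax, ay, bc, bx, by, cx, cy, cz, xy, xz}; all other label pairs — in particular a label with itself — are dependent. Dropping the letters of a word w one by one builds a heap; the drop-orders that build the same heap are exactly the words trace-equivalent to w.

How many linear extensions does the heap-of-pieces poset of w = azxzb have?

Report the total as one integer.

piece 0:a — minimal
piece 1:z rests on {0:a}
piece 2:x — minimal
piece 3:z rests on {1:z}
piece 4:b rests on {3:z}
minimal pieces: {0:a, 2:x}
ways to finish when only these pieces remain (= sum over removing one remaining piece with nothing left below it):
  1 left: {2}→1  {4}→1
  2 left: {2,4}→2  {3,4}→1
  3 left: {1,3,4}→1  {2,3,4}→3
  placing 0:a first → 4 extensions
  placing 2:x first → 1 extensions
total linear extensions = 5

5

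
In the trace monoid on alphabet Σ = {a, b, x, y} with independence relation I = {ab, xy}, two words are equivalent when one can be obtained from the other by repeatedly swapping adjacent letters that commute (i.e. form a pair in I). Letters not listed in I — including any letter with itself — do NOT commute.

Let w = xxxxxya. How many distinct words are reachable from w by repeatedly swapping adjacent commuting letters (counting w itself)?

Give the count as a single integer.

6

piece 0:x — minimal
piece 1:x rests on {0:x}
piece 2:x rests on {1:x}
piece 3:x rests on {2:x}
piece 4:x rests on {3:x}
piece 5:y — minimal
piece 6:a rests on {4:x, 5:y}
minimal pieces: {0:x, 5:y}
ways to finish when only these pieces remain (= sum over removing one remaining piece with nothing left below it):
  1 left: {6}→1
  2 left: {4,6}→1  {5,6}→1
  3 left: {3,4,6}→1  {4,5,6}→2
  4 left: {2,3,4,6}→1  {3,4,5,6}→3
  5 left: {1,2,3,4,6}→1  {2,3,4,5,6}→4
  placing 0:x first → 5 extensions
  placing 5:y first → 1 extensions
total linear extensions = 6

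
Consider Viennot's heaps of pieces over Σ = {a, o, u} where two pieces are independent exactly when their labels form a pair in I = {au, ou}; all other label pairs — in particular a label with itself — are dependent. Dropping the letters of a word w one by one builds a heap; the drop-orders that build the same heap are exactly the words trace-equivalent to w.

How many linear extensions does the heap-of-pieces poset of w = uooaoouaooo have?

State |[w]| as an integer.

#0=u has no predecessor
#1=o has no predecessor
#2=o depends on [1:o]
#3=a depends on [2:o]
#4=o depends on [3:a]
#5=o depends on [4:o]
#6=u depends on [0:u]
#7=a depends on [5:o]
#8=o depends on [7:a]
#9=o depends on [8:o]
#10=o depends on [9:o]
sources: [0:u, 1:o]
N(rest) = Σ N(rest − s) over sources s of rest; N(one piece) = 1:
  size 1 → [6]=1  [10]=1
  size 2 → [0,6]=1  [6,10]=2  [9,10]=1
  size 3 → [0,6,10]=3  [6,9,10]=3  [8,9,10]=1
  size 4 → [0,6,9,10]=6  [6,8,9,10]=4  [7,8,9,10]=1
  size 5 → [0,6,8,9,10]=10  [5,7,8,9,10]=1  [6,7,8,9,10]=5
  size 6 → [0,6,7,8,9,10]=15  [4,5,7,8,9,10]=1  [5,6,7,8,9,10]=6
  size 7 → [0,5,6,7,8,9,10]=21  [3,4,5,7,8,9,10]=1  [4,5,6,7,8,9,10]=7
  size 8 → [0,4,5,6,7,8,9,10]=28  [2,3,4,5,7,8,9,10]=1  [3,4,5,6,7,8,9,10]=8
  size 9 → [0,3,4,5,6,7,8,9,10]=36  [1,2,3,4,5,7,8,9,10]=1  [2,3,4,5,6,7,8,9,10]=9
  first=0(u) contributes 10
  first=1(o) contributes 45
|[w]| = 55

55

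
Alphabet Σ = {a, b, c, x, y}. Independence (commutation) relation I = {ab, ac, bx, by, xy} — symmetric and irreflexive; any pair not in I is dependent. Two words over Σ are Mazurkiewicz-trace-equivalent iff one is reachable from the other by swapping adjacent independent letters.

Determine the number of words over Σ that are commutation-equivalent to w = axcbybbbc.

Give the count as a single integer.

drop 0:a onto floor
drop 1:x onto {0:a}
drop 2:c onto {1:x}
drop 3:b onto {2:c}
drop 4:y onto {2:c}
drop 5:b onto {3:b}
drop 6:b onto {5:b}
drop 7:b onto {6:b}
drop 8:c onto {4:y, 7:b}
ground layer = {0:a}
drop-orders for the pieces not yet dropped (sum over which currently-grounded one goes next):
  1 to go: {8} 1
  2 to go: {4,8} 1  {7,8} 1
  3 to go: {4,7,8} 2  {6,7,8} 1
  4 to go: {4,6,7,8} 3  {5,6,7,8} 1
  5 to go: {3,5,6,7,8} 1  {4,5,6,7,8} 4
  6 to go: {3,4,5,6,7,8} 5
  7 to go: {2,3,4,5,6,7,8} 5
  if 0:a drops first: 5 orders

5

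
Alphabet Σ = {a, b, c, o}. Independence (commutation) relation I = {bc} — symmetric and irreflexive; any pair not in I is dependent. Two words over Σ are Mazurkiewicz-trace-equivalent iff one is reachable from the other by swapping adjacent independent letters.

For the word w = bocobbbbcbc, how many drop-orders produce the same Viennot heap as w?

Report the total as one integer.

0(b) covers ∅
1(o) covers 0:b
2(c) covers 1:o
3(o) covers 2:c
4(b) covers 3:o
5(b) covers 4:b
6(b) covers 5:b
7(b) covers 6:b
8(c) covers 3:o
9(b) covers 7:b
10(c) covers 8:c
floor of heap: 0:b
completions by unplaced set U, small U first (add the entries for U minus each lowest piece of U):
  |U|=1: {9}:1  {10}:1
  |U|=2: {7,9}:1  {8,10}:1  {9,10}:2
  |U|=3: {6,7,9}:1  {7,9,10}:3  {8,9,10}:3
  |U|=4: {5,6,7,9}:1  {6,7,9,10}:4  {7,8,9,10}:6
  |U|=5: {4,5,6,7,9}:1  {5,6,7,9,10}:5  {6,7,8,9,10}:10
  |U|=6: {4,5,6,7,9,10}:6  {5,6,7,8,9,10}:15
  |U|=7: {4,5,6,7,8,9,10}:21
  |U|=8: {3,4,5,6,7,8,9,10}:21
  |U|=9: {2,3,4,5,6,7,8,9,10}:21
  start at 0(b): 21

21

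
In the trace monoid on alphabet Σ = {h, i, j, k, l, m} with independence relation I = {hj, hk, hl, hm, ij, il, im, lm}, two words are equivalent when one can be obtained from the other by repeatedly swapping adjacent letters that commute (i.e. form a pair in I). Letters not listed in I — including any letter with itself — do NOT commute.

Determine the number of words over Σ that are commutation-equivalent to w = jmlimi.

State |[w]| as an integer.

piece 0:j — minimal
piece 1:m rests on {0:j}
piece 2:l rests on {0:j}
piece 3:i — minimal
piece 4:m rests on {1:m}
piece 5:i rests on {3:i}
minimal pieces: {0:j, 3:i}
ways to finish when only these pieces remain (= sum over removing one remaining piece with nothing left below it):
  1 left: {2}→1  {4}→1  {5}→1
  2 left: {1,4}→1  {2,4}→2  {2,5}→2  {3,5}→1  {4,5}→2
  3 left: {1,2,4}→3  {1,4,5}→3  {2,3,5}→3  {2,4,5}→6  {3,4,5}→3
  4 left: {0,1,2,4}→3  {1,2,4,5}→12  {1,3,4,5}→6  {2,3,4,5}→12
  placing 0:j first → 30 extensions
  placing 3:i first → 15 extensions
total linear extensions = 45

45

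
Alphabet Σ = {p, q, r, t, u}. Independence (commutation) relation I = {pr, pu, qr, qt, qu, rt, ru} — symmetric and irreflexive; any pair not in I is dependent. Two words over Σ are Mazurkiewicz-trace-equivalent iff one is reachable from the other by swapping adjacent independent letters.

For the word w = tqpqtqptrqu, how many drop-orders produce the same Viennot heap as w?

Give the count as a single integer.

198

0(t) covers ∅
1(q) covers ∅
2(p) covers 0:t, 1:q
3(q) covers 2:p
4(t) covers 2:p
5(q) covers 3:q
6(p) covers 4:t, 5:q
7(t) covers 6:p
8(r) covers ∅
9(q) covers 6:p
10(u) covers 7:t
floor of heap: 0:t, 1:q, 8:r
completions by unplaced set U, small U first (add the entries for U minus each lowest piece of U):
  |U|=1: {8}:1  {9}:1  {10}:1
  |U|=2: {7,10}:1  {8,9}:2  {8,10}:2  {9,10}:2
  |U|=3: {7,8,10}:3  {7,9,10}:3  {8,9,10}:6
  |U|=4: {6,7,9,10}:3  {7,8,9,10}:12
  |U|=5: {4,6,7,9,10}:3  {5,6,7,9,10}:3  {6,7,8,9,10}:15
  |U|=6: {3,5,6,7,9,10}:3  {4,5,6,7,9,10}:6  {4,6,7,8,9,10}:18  {5,6,7,8,9,10}:18
  |U|=7: {3,4,5,6,7,9,10}:9  {3,5,6,7,8,9,10}:21  {4,5,6,7,8,9,10}:42
  |U|=8: {2,3,4,5,6,7,9,10}:9  {3,4,5,6,7,8,9,10}:72
  |U|=9: {0,2,3,4,5,6,7,9,10}:9  {1,2,3,4,5,6,7,9,10}:9  {2,3,4,5,6,7,8,9,10}:81
  start at 0(t): 90
  start at 1(q): 90
  start at 8(r): 18
sum over floor = 198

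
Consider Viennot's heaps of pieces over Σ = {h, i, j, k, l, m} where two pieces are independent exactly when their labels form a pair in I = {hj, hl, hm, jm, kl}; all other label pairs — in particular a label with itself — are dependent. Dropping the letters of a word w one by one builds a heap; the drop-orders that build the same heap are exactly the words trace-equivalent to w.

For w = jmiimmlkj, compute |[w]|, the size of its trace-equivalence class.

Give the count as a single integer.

piece 0:j — minimal
piece 1:m — minimal
piece 2:i rests on {0:j, 1:m}
piece 3:i rests on {2:i}
piece 4:m rests on {3:i}
piece 5:m rests on {4:m}
piece 6:l rests on {5:m}
piece 7:k rests on {5:m}
piece 8:j rests on {6:l, 7:k}
minimal pieces: {0:j, 1:m}
ways to finish when only these pieces remain (= sum over removing one remaining piece with nothing left below it):
  1 left: {8}→1
  2 left: {6,8}→1  {7,8}→1
  3 left: {6,7,8}→2
  4 left: {5,6,7,8}→2
  5 left: {4,5,6,7,8}→2
  6 left: {3,4,5,6,7,8}→2
  7 left: {2,3,4,5,6,7,8}→2
  placing 0:j first → 2 extensions
  placing 1:m first → 2 extensions
total linear extensions = 4

4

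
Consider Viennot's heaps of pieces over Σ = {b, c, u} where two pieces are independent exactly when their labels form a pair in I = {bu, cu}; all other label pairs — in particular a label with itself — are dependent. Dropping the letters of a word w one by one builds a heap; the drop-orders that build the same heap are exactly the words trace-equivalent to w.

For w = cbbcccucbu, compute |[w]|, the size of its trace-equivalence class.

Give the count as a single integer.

0(c) covers ∅
1(b) covers 0:c
2(b) covers 1:b
3(c) covers 2:b
4(c) covers 3:c
5(c) covers 4:c
6(u) covers ∅
7(c) covers 5:c
8(b) covers 7:c
9(u) covers 6:u
floor of heap: 0:c, 6:u
completions by unplaced set U, small U first (add the entries for U minus each lowest piece of U):
  |U|=1: {8}:1  {9}:1
  |U|=2: {6,9}:1  {7,8}:1  {8,9}:2
  |U|=3: {5,7,8}:1  {6,8,9}:3  {7,8,9}:3
  |U|=4: {4,5,7,8}:1  {5,7,8,9}:4  {6,7,8,9}:6
  |U|=5: {3,4,5,7,8}:1  {4,5,7,8,9}:5  {5,6,7,8,9}:10
  |U|=6: {2,3,4,5,7,8}:1  {3,4,5,7,8,9}:6  {4,5,6,7,8,9}:15
  |U|=7: {1,2,3,4,5,7,8}:1  {2,3,4,5,7,8,9}:7  {3,4,5,6,7,8,9}:21
  |U|=8: {0,1,2,3,4,5,7,8}:1  {1,2,3,4,5,7,8,9}:8  {2,3,4,5,6,7,8,9}:28
  start at 0(c): 36
  start at 6(u): 9
sum over floor = 45

45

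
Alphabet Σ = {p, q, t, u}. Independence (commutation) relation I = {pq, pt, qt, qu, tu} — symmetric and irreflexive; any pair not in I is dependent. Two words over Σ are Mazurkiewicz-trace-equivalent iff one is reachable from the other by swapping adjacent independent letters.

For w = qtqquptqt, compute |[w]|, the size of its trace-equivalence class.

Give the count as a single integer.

0(q) covers ∅
1(t) covers ∅
2(q) covers 0:q
3(q) covers 2:q
4(u) covers ∅
5(p) covers 4:u
6(t) covers 1:t
7(q) covers 3:q
8(t) covers 6:t
floor of heap: 0:q, 1:t, 4:u
completions by unplaced set U, small U first (add the entries for U minus each lowest piece of U):
  |U|=1: {5}:1  {7}:1  {8}:1
  |U|=2: {3,7}:1  {4,5}:1  {5,7}:2  {5,8}:2  {6,8}:1  {7,8}:2
  |U|=3: {1,6,8}:1  {2,3,7}:1  {3,5,7}:3  {3,7,8}:3  {4,5,7}:3  {4,5,8}:3  {5,6,8}:3  {5,7,8}:6  {6,7,8}:3
  |U|=4: {0,2,3,7}:1  {1,5,6,8}:4  {1,6,7,8}:4  {2,3,5,7}:4  {2,3,7,8}:4  {3,4,5,7}:6  {3,5,7,8}:12  {3,6,7,8}:6  {4,5,6,8}:6  {4,5,7,8}:12  {5,6,7,8}:12
  |U|=5: {0,2,3,5,7}:5  {0,2,3,7,8}:5  {1,3,6,7,8}:10  {1,4,5,6,8}:10  {1,5,6,7,8}:20  {2,3,4,5,7}:10  {2,3,5,7,8}:20  {2,3,6,7,8}:10  {3,4,5,7,8}:30  {3,5,6,7,8}:30  {4,5,6,7,8}:30
  |U|=6: {0,2,3,4,5,7}:15  {0,2,3,5,7,8}:30  {0,2,3,6,7,8}:15  {1,2,3,6,7,8}:20  {1,3,5,6,7,8}:60  {1,4,5,6,7,8}:60  {2,3,4,5,7,8}:60  {2,3,5,6,7,8}:60  {3,4,5,6,7,8}:90
  |U|=7: {0,1,2,3,6,7,8}:35  {0,2,3,4,5,7,8}:105  {0,2,3,5,6,7,8}:105  {1,2,3,5,6,7,8}:140  {1,3,4,5,6,7,8}:210  {2,3,4,5,6,7,8}:210
  start at 0(q): 560
  start at 1(t): 420
  start at 4(u): 280
sum over floor = 1260

1260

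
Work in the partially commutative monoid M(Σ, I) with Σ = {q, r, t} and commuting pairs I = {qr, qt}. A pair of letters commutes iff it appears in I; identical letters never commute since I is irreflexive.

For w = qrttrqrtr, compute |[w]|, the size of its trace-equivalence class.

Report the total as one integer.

36

drop 0:q onto floor
drop 1:r onto floor
drop 2:t onto {1:r}
drop 3:t onto {2:t}
drop 4:r onto {3:t}
drop 5:q onto {0:q}
drop 6:r onto {4:r}
drop 7:t onto {6:r}
drop 8:r onto {7:t}
ground layer = {0:q, 1:r}
drop-orders for the pieces not yet dropped (sum over which currently-grounded one goes next):
  1 to go: {5} 1  {8} 1
  2 to go: {0,5} 1  {5,8} 2  {7,8} 1
  3 to go: {0,5,8} 3  {5,7,8} 3  {6,7,8} 1
  4 to go: {0,5,7,8} 6  {4,6,7,8} 1  {5,6,7,8} 4
  5 to go: {0,5,6,7,8} 10  {3,4,6,7,8} 1  {4,5,6,7,8} 5
  6 to go: {0,4,5,6,7,8} 15  {2,3,4,6,7,8} 1  {3,4,5,6,7,8} 6
  7 to go: {0,3,4,5,6,7,8} 21  {1,2,3,4,6,7,8} 1  {2,3,4,5,6,7,8} 7
  if 0:q drops first: 8 orders
  if 1:r drops first: 28 orders
heap linearizations: 36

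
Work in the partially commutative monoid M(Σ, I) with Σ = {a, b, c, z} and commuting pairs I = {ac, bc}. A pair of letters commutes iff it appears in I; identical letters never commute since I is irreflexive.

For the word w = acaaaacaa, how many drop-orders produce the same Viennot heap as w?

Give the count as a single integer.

36

0(a) covers ∅
1(c) covers ∅
2(a) covers 0:a
3(a) covers 2:a
4(a) covers 3:a
5(a) covers 4:a
6(c) covers 1:c
7(a) covers 5:a
8(a) covers 7:a
floor of heap: 0:a, 1:c
completions by unplaced set U, small U first (add the entries for U minus each lowest piece of U):
  |U|=1: {6}:1  {8}:1
  |U|=2: {1,6}:1  {6,8}:2  {7,8}:1
  |U|=3: {1,6,8}:3  {5,7,8}:1  {6,7,8}:3
  |U|=4: {1,6,7,8}:6  {4,5,7,8}:1  {5,6,7,8}:4
  |U|=5: {1,5,6,7,8}:10  {3,4,5,7,8}:1  {4,5,6,7,8}:5
  |U|=6: {1,4,5,6,7,8}:15  {2,3,4,5,7,8}:1  {3,4,5,6,7,8}:6
  |U|=7: {0,2,3,4,5,7,8}:1  {1,3,4,5,6,7,8}:21  {2,3,4,5,6,7,8}:7
  start at 0(a): 28
  start at 1(c): 8
sum over floor = 36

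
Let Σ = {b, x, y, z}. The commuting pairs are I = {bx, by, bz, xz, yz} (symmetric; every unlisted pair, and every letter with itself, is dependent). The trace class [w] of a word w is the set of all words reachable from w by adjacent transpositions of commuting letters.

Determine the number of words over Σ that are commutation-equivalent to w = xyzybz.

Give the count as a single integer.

60

drop 0:x onto floor
drop 1:y onto {0:x}
drop 2:z onto floor
drop 3:y onto {1:y}
drop 4:b onto floor
drop 5:z onto {2:z}
ground layer = {0:x, 2:z, 4:b}
drop-orders for the pieces not yet dropped (sum over which currently-grounded one goes next):
  1 to go: {3} 1  {4} 1  {5} 1
  2 to go: {1,3} 1  {2,5} 1  {3,4} 2  {3,5} 2  {4,5} 2
  3 to go: {0,1,3} 1  {1,3,4} 3  {1,3,5} 3  {2,3,5} 3  {2,4,5} 3  {3,4,5} 6
  4 to go: {0,1,3,4} 4  {0,1,3,5} 4  {1,2,3,5} 6  {1,3,4,5} 12  {2,3,4,5} 12
  if 0:x drops first: 30 orders
  if 2:z drops first: 20 orders
  if 4:b drops first: 10 orders
heap linearizations: 60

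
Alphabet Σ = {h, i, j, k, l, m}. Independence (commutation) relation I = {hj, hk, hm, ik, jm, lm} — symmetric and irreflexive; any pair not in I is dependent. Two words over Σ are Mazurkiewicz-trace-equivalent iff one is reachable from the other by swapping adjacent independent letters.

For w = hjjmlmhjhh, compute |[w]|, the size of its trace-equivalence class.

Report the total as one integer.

piece 0:h — minimal
piece 1:j — minimal
piece 2:j rests on {1:j}
piece 3:m — minimal
piece 4:l rests on {0:h, 2:j}
piece 5:m rests on {3:m}
piece 6:h rests on {4:l}
piece 7:j rests on {4:l}
piece 8:h rests on {6:h}
piece 9:h rests on {8:h}
minimal pieces: {0:h, 1:j, 3:m}
ways to finish when only these pieces remain (= sum over removing one remaining piece with nothing left below it):
  1 left: {5}→1  {7}→1  {9}→1
  2 left: {3,5}→1  {5,7}→2  {5,9}→2  {7,9}→2  {8,9}→1
  3 left: {3,5,7}→3  {3,5,9}→3  {5,7,9}→6  {5,8,9}→3  {6,8,9}→1  {7,8,9}→3
  4 left: {3,5,7,9}→12  {3,5,8,9}→6  {5,6,8,9}→4  {5,7,8,9}→12  {6,7,8,9}→4
  5 left: {3,5,6,8,9}→10  {3,5,7,8,9}→30  {4,6,7,8,9}→4  {5,6,7,8,9}→20
  6 left: {0,4,6,7,8,9}→4  {2,4,6,7,8,9}→4  {3,5,6,7,8,9}→60  {4,5,6,7,8,9}→24
  7 left: {0,2,4,6,7,8,9}→8  {0,4,5,6,7,8,9}→28  {1,2,4,6,7,8,9}→4  {2,4,5,6,7,8,9}→28  {3,4,5,6,7,8,9}→84
  8 left: {0,1,2,4,6,7,8,9}→12  {0,2,4,5,6,7,8,9}→64  {0,3,4,5,6,7,8,9}→112  {1,2,4,5,6,7,8,9}→32  {2,3,4,5,6,7,8,9}→112
  placing 0:h first → 144 extensions
  placing 1:j first → 288 extensions
  placing 3:m first → 108 extensions
total linear extensions = 540

540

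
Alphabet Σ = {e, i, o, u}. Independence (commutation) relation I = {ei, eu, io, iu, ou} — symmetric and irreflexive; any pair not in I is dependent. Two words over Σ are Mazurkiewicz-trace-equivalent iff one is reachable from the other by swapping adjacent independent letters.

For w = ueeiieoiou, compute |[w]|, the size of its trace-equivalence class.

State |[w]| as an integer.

drop 0:u onto floor
drop 1:e onto floor
drop 2:e onto {1:e}
drop 3:i onto floor
drop 4:i onto {3:i}
drop 5:e onto {2:e}
drop 6:o onto {5:e}
drop 7:i onto {4:i}
drop 8:o onto {6:o}
drop 9:u onto {0:u}
ground layer = {0:u, 1:e, 3:i}
drop-orders for the pieces not yet dropped (sum over which currently-grounded one goes next):
  1 to go: {7} 1  {8} 1  {9} 1
  2 to go: {0,9} 1  {4,7} 1  {6,8} 1  {7,8} 2  {7,9} 2  {8,9} 2
  3 to go: {0,7,9} 3  {0,8,9} 3  {3,4,7} 1  {4,7,8} 3  {4,7,9} 3  {5,6,8} 1  {6,7,8} 3  {6,8,9} 3  {7,8,9} 6
  4 to go: {0,4,7,9} 6  {0,6,8,9} 6  {0,7,8,9} 12  {2,5,6,8} 1  {3,4,7,8} 4  {3,4,7,9} 4  {4,6,7,8} 6  {4,7,8,9} 12  {5,6,7,8} 4  {5,6,8,9} 4  {6,7,8,9} 12
  5 to go: {0,3,4,7,9} 10  {0,4,7,8,9} 30  {0,5,6,8,9} 10  {0,6,7,8,9} 30  {1,2,5,6,8} 1  {2,5,6,7,8} 5  {2,5,6,8,9} 5  {3,4,6,7,8} 10  {3,4,7,8,9} 20  {4,5,6,7,8} 10  {4,6,7,8,9} 30  {5,6,7,8,9} 20
  6 to go: {0,2,5,6,8,9} 15  {0,3,4,7,8,9} 60  {0,4,6,7,8,9} 90  {0,5,6,7,8,9} 60  {1,2,5,6,7,8} 6  {1,2,5,6,8,9} 6  {2,4,5,6,7,8} 15  {2,5,6,7,8,9} 30  {3,4,5,6,7,8} 20  {3,4,6,7,8,9} 60  {4,5,6,7,8,9} 60
  7 to go: {0,1,2,5,6,8,9} 21  {0,2,5,6,7,8,9} 105  {0,3,4,6,7,8,9} 210  {0,4,5,6,7,8,9} 210  {1,2,4,5,6,7,8} 21  {1,2,5,6,7,8,9} 42  {2,3,4,5,6,7,8} 35  {2,4,5,6,7,8,9} 105  {3,4,5,6,7,8,9} 140
  8 to go: {0,1,2,5,6,7,8,9} 168  {0,2,4,5,6,7,8,9} 420  {0,3,4,5,6,7,8,9} 560  {1,2,3,4,5,6,7,8} 56  {1,2,4,5,6,7,8,9} 168  {2,3,4,5,6,7,8,9} 280
  if 0:u drops first: 504 orders
  if 1:e drops first: 1260 orders
  if 3:i drops first: 756 orders
heap linearizations: 2520

2520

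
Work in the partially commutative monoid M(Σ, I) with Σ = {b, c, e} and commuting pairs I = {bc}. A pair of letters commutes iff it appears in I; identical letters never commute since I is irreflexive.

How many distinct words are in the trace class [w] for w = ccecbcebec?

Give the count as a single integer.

#0=c has no predecessor
#1=c depends on [0:c]
#2=e depends on [1:c]
#3=c depends on [2:e]
#4=b depends on [2:e]
#5=c depends on [3:c]
#6=e depends on [4:b, 5:c]
#7=b depends on [6:e]
#8=e depends on [7:b]
#9=c depends on [8:e]
sources: [0:c]
N(rest) = Σ N(rest − s) over sources s of rest; N(one piece) = 1:
  size 1 → [9]=1
  size 2 → [8,9]=1
  size 3 → [7,8,9]=1
  size 4 → [6,7,8,9]=1
  size 5 → [4,6,7,8,9]=1  [5,6,7,8,9]=1
  size 6 → [3,5,6,7,8,9]=1  [4,5,6,7,8,9]=2
  size 7 → [3,4,5,6,7,8,9]=3
  size 8 → [2,3,4,5,6,7,8,9]=3
  first=0(c) contributes 3

3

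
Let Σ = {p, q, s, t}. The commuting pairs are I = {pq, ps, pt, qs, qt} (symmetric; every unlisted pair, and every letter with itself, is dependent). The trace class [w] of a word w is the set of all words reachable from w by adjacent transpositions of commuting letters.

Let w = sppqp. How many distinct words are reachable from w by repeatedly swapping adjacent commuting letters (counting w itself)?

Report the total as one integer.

piece 0:s — minimal
piece 1:p — minimal
piece 2:p rests on {1:p}
piece 3:q — minimal
piece 4:p rests on {2:p}
minimal pieces: {0:s, 1:p, 3:q}
ways to finish when only these pieces remain (= sum over removing one remaining piece with nothing left below it):
  1 left: {0}→1  {3}→1  {4}→1
  2 left: {0,3}→2  {0,4}→2  {2,4}→1  {3,4}→2
  3 left: {0,2,4}→3  {0,3,4}→6  {1,2,4}→1  {2,3,4}→3
  placing 0:s first → 4 extensions
  placing 1:p first → 12 extensions
  placing 3:q first → 4 extensions
total linear extensions = 20

20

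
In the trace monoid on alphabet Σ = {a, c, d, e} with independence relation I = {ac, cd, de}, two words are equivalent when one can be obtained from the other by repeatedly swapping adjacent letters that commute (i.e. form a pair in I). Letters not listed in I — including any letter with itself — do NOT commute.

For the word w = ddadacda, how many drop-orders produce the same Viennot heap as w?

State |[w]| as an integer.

0(d) covers ∅
1(d) covers 0:d
2(a) covers 1:d
3(d) covers 2:a
4(a) covers 3:d
5(c) covers ∅
6(d) covers 4:a
7(a) covers 6:d
floor of heap: 0:d, 5:c
completions by unplaced set U, small U first (add the entries for U minus each lowest piece of U):
  |U|=1: {5}:1  {7}:1
  |U|=2: {5,7}:2  {6,7}:1
  |U|=3: {4,6,7}:1  {5,6,7}:3
  |U|=4: {3,4,6,7}:1  {4,5,6,7}:4
  |U|=5: {2,3,4,6,7}:1  {3,4,5,6,7}:5
  |U|=6: {1,2,3,4,6,7}:1  {2,3,4,5,6,7}:6
  start at 0(d): 7
  start at 5(c): 1
sum over floor = 8

8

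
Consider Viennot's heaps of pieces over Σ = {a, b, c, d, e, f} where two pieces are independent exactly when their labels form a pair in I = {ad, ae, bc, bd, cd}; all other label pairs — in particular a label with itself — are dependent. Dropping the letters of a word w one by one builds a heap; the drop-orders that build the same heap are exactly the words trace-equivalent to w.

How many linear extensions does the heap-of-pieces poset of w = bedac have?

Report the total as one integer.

5

drop 0:b onto floor
drop 1:e onto {0:b}
drop 2:d onto {1:e}
drop 3:a onto {0:b}
drop 4:c onto {1:e, 3:a}
ground layer = {0:b}
drop-orders for the pieces not yet dropped (sum over which currently-grounded one goes next):
  1 to go: {2} 1  {4} 1
  2 to go: {2,4} 2  {3,4} 1
  3 to go: {1,2,4} 2  {2,3,4} 3
  if 0:b drops first: 5 orders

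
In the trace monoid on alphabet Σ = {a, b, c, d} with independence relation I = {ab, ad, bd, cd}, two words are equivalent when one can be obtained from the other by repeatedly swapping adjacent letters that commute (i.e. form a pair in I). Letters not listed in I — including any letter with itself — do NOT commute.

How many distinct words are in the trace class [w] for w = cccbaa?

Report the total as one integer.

drop 0:c onto floor
drop 1:c onto {0:c}
drop 2:c onto {1:c}
drop 3:b onto {2:c}
drop 4:a onto {2:c}
drop 5:a onto {4:a}
ground layer = {0:c}
drop-orders for the pieces not yet dropped (sum over which currently-grounded one goes next):
  1 to go: {3} 1  {5} 1
  2 to go: {3,5} 2  {4,5} 1
  3 to go: {3,4,5} 3
  4 to go: {2,3,4,5} 3
  if 0:c drops first: 3 orders

3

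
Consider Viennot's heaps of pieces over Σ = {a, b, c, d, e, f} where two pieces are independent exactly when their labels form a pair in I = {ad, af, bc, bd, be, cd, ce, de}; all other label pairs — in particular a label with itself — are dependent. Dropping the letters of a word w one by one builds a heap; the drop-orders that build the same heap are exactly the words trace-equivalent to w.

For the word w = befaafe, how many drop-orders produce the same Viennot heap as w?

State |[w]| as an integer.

#0=b has no predecessor
#1=e has no predecessor
#2=f depends on [0:b, 1:e]
#3=a depends on [0:b, 1:e]
#4=a depends on [3:a]
#5=f depends on [2:f]
#6=e depends on [4:a, 5:f]
sources: [0:b, 1:e]
N(rest) = Σ N(rest − s) over sources s of rest; N(one piece) = 1:
  size 1 → [6]=1
  size 2 → [4,6]=1  [5,6]=1
  size 3 → [2,5,6]=1  [3,4,6]=1  [4,5,6]=2
  size 4 → [2,4,5,6]=3  [3,4,5,6]=3
  size 5 → [2,3,4,5,6]=6
  first=0(b) contributes 6
  first=1(e) contributes 6
|[w]| = 12

12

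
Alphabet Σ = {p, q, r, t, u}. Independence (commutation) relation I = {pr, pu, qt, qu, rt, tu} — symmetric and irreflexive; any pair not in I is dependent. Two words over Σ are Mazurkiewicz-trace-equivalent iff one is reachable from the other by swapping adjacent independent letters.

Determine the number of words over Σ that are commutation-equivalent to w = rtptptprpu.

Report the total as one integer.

0(r) covers ∅
1(t) covers ∅
2(p) covers 1:t
3(t) covers 2:p
4(p) covers 3:t
5(t) covers 4:p
6(p) covers 5:t
7(r) covers 0:r
8(p) covers 6:p
9(u) covers 7:r
floor of heap: 0:r, 1:t
completions by unplaced set U, small U first (add the entries for U minus each lowest piece of U):
  |U|=1: {8}:1  {9}:1
  |U|=2: {6,8}:1  {7,9}:1  {8,9}:2
  |U|=3: {0,7,9}:1  {5,6,8}:1  {6,8,9}:3  {7,8,9}:3
  |U|=4: {0,7,8,9}:4  {4,5,6,8}:1  {5,6,8,9}:4  {6,7,8,9}:6
  |U|=5: {0,6,7,8,9}:10  {3,4,5,6,8}:1  {4,5,6,8,9}:5  {5,6,7,8,9}:10
  |U|=6: {0,5,6,7,8,9}:20  {2,3,4,5,6,8}:1  {3,4,5,6,8,9}:6  {4,5,6,7,8,9}:15
  |U|=7: {0,4,5,6,7,8,9}:35  {1,2,3,4,5,6,8}:1  {2,3,4,5,6,8,9}:7  {3,4,5,6,7,8,9}:21
  |U|=8: {0,3,4,5,6,7,8,9}:56  {1,2,3,4,5,6,8,9}:8  {2,3,4,5,6,7,8,9}:28
  start at 0(r): 36
  start at 1(t): 84
sum over floor = 120

120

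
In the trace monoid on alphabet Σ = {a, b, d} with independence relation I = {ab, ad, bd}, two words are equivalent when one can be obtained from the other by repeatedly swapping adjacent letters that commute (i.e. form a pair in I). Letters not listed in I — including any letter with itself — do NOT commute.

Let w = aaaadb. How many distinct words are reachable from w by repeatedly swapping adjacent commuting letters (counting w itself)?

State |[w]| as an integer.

30

0(a) covers ∅
1(a) covers 0:a
2(a) covers 1:a
3(a) covers 2:a
4(d) covers ∅
5(b) covers ∅
floor of heap: 0:a, 4:d, 5:b
completions by unplaced set U, small U first (add the entries for U minus each lowest piece of U):
  |U|=1: {3}:1  {4}:1  {5}:1
  |U|=2: {2,3}:1  {3,4}:2  {3,5}:2  {4,5}:2
  |U|=3: {1,2,3}:1  {2,3,4}:3  {2,3,5}:3  {3,4,5}:6
  |U|=4: {0,1,2,3}:1  {1,2,3,4}:4  {1,2,3,5}:4  {2,3,4,5}:12
  start at 0(a): 20
  start at 4(d): 5
  start at 5(b): 5
sum over floor = 30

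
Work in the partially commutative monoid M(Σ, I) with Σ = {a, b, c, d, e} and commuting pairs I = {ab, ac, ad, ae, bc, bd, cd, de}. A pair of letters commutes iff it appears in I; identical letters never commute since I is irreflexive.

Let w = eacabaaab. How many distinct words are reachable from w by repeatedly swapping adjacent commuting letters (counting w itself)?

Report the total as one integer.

drop 0:e onto floor
drop 1:a onto floor
drop 2:c onto {0:e}
drop 3:a onto {1:a}
drop 4:b onto {0:e}
drop 5:a onto {3:a}
drop 6:a onto {5:a}
drop 7:a onto {6:a}
drop 8:b onto {4:b}
ground layer = {0:e, 1:a}
drop-orders for the pieces not yet dropped (sum over which currently-grounded one goes next):
  1 to go: {2} 1  {7} 1  {8} 1
  2 to go: {2,7} 2  {2,8} 2  {4,8} 1  {6,7} 1  {7,8} 2
  3 to go: {2,4,8} 3  {2,6,7} 3  {2,7,8} 6  {4,7,8} 3  {5,6,7} 1  {6,7,8} 3
  4 to go: {0,2,4,8} 3  {2,4,7,8} 12  {2,5,6,7} 4  {2,6,7,8} 12  {3,5,6,7} 1  {4,6,7,8} 6  {5,6,7,8} 4
  5 to go: {0,2,4,7,8} 15  {1,3,5,6,7} 1  {2,3,5,6,7} 5  {2,4,6,7,8} 30  {2,5,6,7,8} 20  {3,5,6,7,8} 5  {4,5,6,7,8} 10
  6 to go: {0,2,4,6,7,8} 45  {1,2,3,5,6,7} 6  {1,3,5,6,7,8} 6  {2,3,5,6,7,8} 30  {2,4,5,6,7,8} 60  {3,4,5,6,7,8} 15
  7 to go: {0,2,4,5,6,7,8} 105  {1,2,3,5,6,7,8} 42  {1,3,4,5,6,7,8} 21  {2,3,4,5,6,7,8} 105
  if 0:e drops first: 168 orders
  if 1:a drops first: 210 orders
heap linearizations: 378

378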